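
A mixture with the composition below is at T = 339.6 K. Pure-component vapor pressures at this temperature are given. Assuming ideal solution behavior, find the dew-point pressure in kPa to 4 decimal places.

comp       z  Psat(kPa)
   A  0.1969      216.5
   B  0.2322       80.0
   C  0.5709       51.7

Pdew = 67.3196 kPa

At the dew point ψ → 1, so Σzᵢ/Kᵢ = 1 with Kᵢ = Pᵢˢᵃᵗ/P ⇒ 1/P = Σzᵢ/Pᵢˢᵃᵗ.
1/P = 0.1969/216.5 + 0.2322/80.0 + 0.5709/51.7 = 0.0148545 ⇒ P = 67.3196 kPa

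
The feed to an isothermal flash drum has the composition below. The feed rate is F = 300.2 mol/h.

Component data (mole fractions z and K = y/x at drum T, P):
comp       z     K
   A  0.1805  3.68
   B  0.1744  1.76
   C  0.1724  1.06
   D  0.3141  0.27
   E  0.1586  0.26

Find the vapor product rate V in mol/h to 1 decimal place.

Rachford–Rice: g(V/F) = Σ zᵢ(Kᵢ−1)/(1+V/F(Kᵢ−1)) = 0.
Feasibility: ΣzᵢKᵢ = 1.2800, Σzᵢ/Kᵢ = 2.0841 — both > 1, two phases present.
Newton–Raphson from V/F = 0.6:
  V/F = 0.6000: g = -0.33258, g' = -1.0496 → V/F = 0.2831
  V/F = 0.2831: g = -0.04322, g' = -0.8929 → V/F = 0.2347
  V/F = 0.2347: g = 0.00088, g' = -0.9326 → V/F = 0.2357
Converged at V/F = 0.2357.
Then V = V/F·F = 0.2357·300.2 = 70.7 mol/h and L = F − V = 229.5 mol/h.

V = 70.7 mol/h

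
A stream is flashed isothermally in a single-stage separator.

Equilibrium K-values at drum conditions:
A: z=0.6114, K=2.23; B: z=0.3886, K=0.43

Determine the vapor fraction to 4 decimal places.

ψ = 0.7567

Newton–Raphson from ψ = 0.68:
  ψ = 0.6800: g = 0.04781, g' = -0.6109 → ψ = 0.7583
  ψ = 0.7583: g = -0.00100, g' = -0.6393 → ψ = 0.7567
Converged at ψ = 0.7567.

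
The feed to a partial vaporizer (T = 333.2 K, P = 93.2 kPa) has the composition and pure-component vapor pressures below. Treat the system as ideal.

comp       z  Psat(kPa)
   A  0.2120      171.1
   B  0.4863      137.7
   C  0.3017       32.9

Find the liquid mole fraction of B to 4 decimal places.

Raoult's law: Kᵢ = Pᵢˢᵃᵗ/P = Pᵢˢᵃᵗ/93.2.
  K_A = 171.1/93.2 = 1.835837, K_B = 137.7/93.2 = 1.477468, K_C = 32.9/93.2 = 0.353004
Newton iteration, β⁰ = 0.4:
  β = 0.4000: g = 0.06440, g' = -0.3912 → β = 0.5646
  β = 0.5646: g = -0.00427, g' = -0.4506 → β = 0.5551
Converged at β = 0.5551.
Compositions from xᵢ = zᵢ/(1+β(Kᵢ−1)), yᵢ = Kᵢxᵢ:
  A: x = 0.1448, y = 0.2659
  B: x = 0.3844, y = 0.5680
  C: x = 0.4708, y = 0.1662

x_B = 0.3844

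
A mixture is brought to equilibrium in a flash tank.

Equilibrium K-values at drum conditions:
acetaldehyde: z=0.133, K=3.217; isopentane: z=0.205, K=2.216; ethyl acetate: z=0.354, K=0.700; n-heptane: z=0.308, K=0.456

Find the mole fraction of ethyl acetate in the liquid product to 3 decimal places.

x_ethyl acetate = 0.399

Iterate (Newton) starting at ψ = 0.5:
  ψ = 0.500: g = -0.0602, g' = -0.480 → ψ = 0.375
  ψ = 0.375: g = 0.0023, g' = -0.522 → ψ = 0.379
Converged at ψ = 0.379.
Compositions from xᵢ = zᵢ/(1+ψ(Kᵢ−1)), yᵢ = Kᵢxᵢ:
  acetaldehyde: x = 0.072, y = 0.233
  isopentane: x = 0.140, y = 0.311
  ethyl acetate: x = 0.399, y = 0.280
  n-heptane: x = 0.388, y = 0.177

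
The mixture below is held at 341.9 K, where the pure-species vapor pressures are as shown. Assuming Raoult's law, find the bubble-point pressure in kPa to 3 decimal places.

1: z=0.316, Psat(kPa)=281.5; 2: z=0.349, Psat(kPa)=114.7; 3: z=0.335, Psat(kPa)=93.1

At the bubble point ψ → 0, so ΣzᵢKᵢ = 1 with Kᵢ = Pᵢˢᵃᵗ/P ⇒ P = ΣzᵢPᵢˢᵃᵗ.
P = 0.316·281.5 + 0.349·114.7 + 0.335·93.1 = 160.173 kPa

Pbub = 160.173 kPa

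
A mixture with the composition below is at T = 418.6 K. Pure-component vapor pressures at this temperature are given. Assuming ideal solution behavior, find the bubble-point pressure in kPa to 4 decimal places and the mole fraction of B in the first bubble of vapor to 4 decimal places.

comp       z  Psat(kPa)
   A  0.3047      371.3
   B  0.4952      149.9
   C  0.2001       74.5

At the bubble point ψ → 0, so ΣzᵢKᵢ = 1 with Kᵢ = Pᵢˢᵃᵗ/P ⇒ P = ΣzᵢPᵢˢᵃᵗ.
P = 0.3047·371.3 + 0.4952·149.9 + 0.2001·74.5 = 202.2730 kPa
yᵢ = zᵢPᵢˢᵃᵗ/P ⇒ y_B = 0.4952·149.9/202.2730 = 0.3670

Pbub = 202.2730 kPa, y_B = 0.3670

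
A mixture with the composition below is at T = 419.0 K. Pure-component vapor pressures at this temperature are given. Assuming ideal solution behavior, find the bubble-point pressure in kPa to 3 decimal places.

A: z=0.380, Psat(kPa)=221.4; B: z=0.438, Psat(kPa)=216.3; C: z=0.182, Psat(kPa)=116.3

At the bubble point ψ → 0, so ΣzᵢKᵢ = 1 with Kᵢ = Pᵢˢᵃᵗ/P ⇒ P = ΣzᵢPᵢˢᵃᵗ.
P = 0.380·221.4 + 0.438·216.3 + 0.182·116.3 = 200.038 kPa

Pbub = 200.038 kPa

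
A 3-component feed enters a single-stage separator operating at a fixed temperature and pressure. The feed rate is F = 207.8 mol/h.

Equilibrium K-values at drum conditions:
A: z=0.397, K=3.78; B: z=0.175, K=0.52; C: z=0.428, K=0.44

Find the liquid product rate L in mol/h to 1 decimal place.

L = 99.5 mol/h

Let ψ = V/F and solve Σ zᵢ(Kᵢ−1)/(1+ψ(Kᵢ−1)) = 0.
Check two-phase: ΣzᵢKᵢ = 1.780 > 1 and Σzᵢ/Kᵢ = 1.414 > 1, so g(0) = 0.780 > 0 and g(1) = -0.414 < 0.
Newton iteration, ψ⁰ = 0.5:
  ψ = 0.500: g = 0.0184, g' = -0.866 → ψ = 0.521
Converged at ψ = 0.521.
Then V = ψ·F = 0.5214·207.8 = 108.3 mol/h and L = F − V = 99.5 mol/h.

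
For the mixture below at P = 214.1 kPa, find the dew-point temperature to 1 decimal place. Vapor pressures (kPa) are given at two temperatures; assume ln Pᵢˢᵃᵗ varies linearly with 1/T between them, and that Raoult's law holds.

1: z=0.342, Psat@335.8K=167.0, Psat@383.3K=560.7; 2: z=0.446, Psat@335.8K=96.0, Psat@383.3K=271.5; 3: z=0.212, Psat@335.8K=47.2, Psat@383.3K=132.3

Dew-point temperature: Σzᵢ·P/Pᵢˢᵃᵗ(T) = 1. Interpolate ln Pᵢˢᵃᵗ = aᵢ + bᵢ/T.
  T = 335.8 K: ΣzᵢP/Pᵢˢᵃᵗ = 2.3948
  T = 383.3 K: ΣzᵢP/Pᵢˢᵃᵗ = 0.8254
  T = 359.6 K: ΣzᵢP/Pᵢˢᵃᵗ = 1.3551
  T = 371.5 K: ΣzᵢP/Pᵢˢᵃᵗ = 1.0480
  T = 377.4 K: ΣzᵢP/Pᵢˢᵃᵗ = 0.9283
  T = 374.4 K: ΣzᵢP/Pᵢˢᵃᵗ = 0.9869
Interpolating between 371.5 K and 374.4 K gives T ≈ 373.8 K.

T = 373.8 K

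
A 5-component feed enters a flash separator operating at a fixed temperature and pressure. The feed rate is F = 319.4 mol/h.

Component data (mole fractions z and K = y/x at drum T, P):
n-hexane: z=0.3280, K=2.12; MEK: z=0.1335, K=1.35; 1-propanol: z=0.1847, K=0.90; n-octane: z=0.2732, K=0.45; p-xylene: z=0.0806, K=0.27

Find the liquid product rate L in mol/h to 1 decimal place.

Newton iteration, β⁰ = 0.5:
  β = 0.5000: g = -0.04410, g' = -0.4467 → β = 0.4013
  β = 0.4013: g = -0.00085, g' = -0.4324 → β = 0.3993
Converged at β = 0.3993.
Then V = β·F = 0.3993·319.4 = 127.5 mol/h and L = F − V = 191.9 mol/h.

L = 191.9 mol/h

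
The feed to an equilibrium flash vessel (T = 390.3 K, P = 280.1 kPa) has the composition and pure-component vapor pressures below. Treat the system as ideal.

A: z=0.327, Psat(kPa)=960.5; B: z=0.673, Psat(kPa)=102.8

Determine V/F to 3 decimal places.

Raoult's law: Kᵢ = Pᵢˢᵃᵗ/P = Pᵢˢᵃᵗ/280.1.
  K_A = 960.5/280.1 = 3.42913, K_B = 102.8/280.1 = 0.36701
Material balance + equilibrium reduce to Σ zᵢ(Kᵢ−1)/(1+V/F(Kᵢ−1)) = 0.
g(0) = ΣzᵢKᵢ − 1 = 0.368 and g(1) = 1 − Σzᵢ/Kᵢ = -0.929, so a root lies in (0, 1).
Binary case is linear: z₁(K₁−1)(1+V/F(K₂−1)) + z₂(K₂−1)(1+V/F(K₁−1)) = 0
⇒ V/F = [z₁(K₁−1)+z₂(K₂−1)] / [−(K₁−1)(K₂−1)] = 0.3683/1.5376 = 0.240

V/F = 0.240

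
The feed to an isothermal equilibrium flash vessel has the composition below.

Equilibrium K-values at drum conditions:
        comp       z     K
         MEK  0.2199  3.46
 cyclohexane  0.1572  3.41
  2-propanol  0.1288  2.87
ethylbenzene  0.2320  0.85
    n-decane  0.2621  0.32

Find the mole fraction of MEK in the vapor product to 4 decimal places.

Material balance + equilibrium reduce to Σ zᵢ(Kᵢ−1)/(1+ψ(Kᵢ−1)) = 0.
Feasibility: ΣzᵢKᵢ = 1.9476, Σzᵢ/Kᵢ = 1.2465 — both > 1, two phases present.
Newton iteration, ψ⁰ = 0.5:
  ψ = 0.5000: g = 0.23120, g' = -0.8600 → ψ = 0.7688
  ψ = 0.7688: g = 0.00586, g' = -0.8861 → ψ = 0.7755
  ψ = 0.7755: g = -0.00002, g' = -0.8925 → ψ = 0.7754
Converged at ψ = 0.7754.
Compositions from xᵢ = zᵢ/(1+ψ(Kᵢ−1)), yᵢ = Kᵢxᵢ:
  MEK: x = 0.0756, y = 0.2617
  cyclohexane: x = 0.0548, y = 0.1869
  2-propanol: x = 0.0526, y = 0.1509
  ethylbenzene: x = 0.2625, y = 0.2232
  n-decane: x = 0.5545, y = 0.1774

y_MEK = 0.2617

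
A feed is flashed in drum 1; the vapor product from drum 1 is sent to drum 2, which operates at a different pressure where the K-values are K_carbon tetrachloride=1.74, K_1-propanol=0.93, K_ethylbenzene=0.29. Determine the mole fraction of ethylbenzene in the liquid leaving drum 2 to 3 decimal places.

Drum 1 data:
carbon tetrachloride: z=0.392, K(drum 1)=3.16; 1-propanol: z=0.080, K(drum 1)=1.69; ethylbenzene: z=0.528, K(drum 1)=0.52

Drum 1:
Rachford–Rice: g(ψ₁) = Σ zᵢ(Kᵢ−1)/(1+ψ₁(Kᵢ−1)) = 0.
Check two-phase: ΣzᵢKᵢ = 1.648 > 1 and Σzᵢ/Kᵢ = 1.187 > 1, so g(0) = 0.648 > 0 and g(1) = -0.187 < 0.
Newton–Raphson from ψ₁ = 0.5:
  ψ₁ = 0.500: g = 0.1146, g' = -0.654 → ψ₁ = 0.675
  ψ₁ = 0.675: g = 0.0071, g' = -0.587 → ψ₁ = 0.687
Converged at ψ₁ = 0.687.
Drum-1 compositions:
  carbon tetrachloride: x = 0.158, y = 0.499
  1-propanol: x = 0.054, y = 0.092
  ethylbenzene: x = 0.788, y = 0.410
Drum-2 feed = drum-1 vapor: z₂ = (0.4986, 0.0917, 0.4097).
Drum 2:
Newton iteration, ψ₂⁰ = 0.69:
  ψ₂ = 0.690: g = -0.3328, g' = -0.914 → ψ₂ = 0.326
  ψ₂ = 0.326: g = -0.0878, g' = -0.527 → ψ₂ = 0.159
  ψ₂ = 0.159: g = -0.0045, g' = -0.482 → ψ₂ = 0.150
Converged at ψ₂ = 0.150.
  carbon tetrachloride: x = 0.449, y = 0.781
  1-propanol: x = 0.093, y = 0.086
  ethylbenzene: x = 0.459, y = 0.133

x_ethylbenzene (drum 2) = 0.459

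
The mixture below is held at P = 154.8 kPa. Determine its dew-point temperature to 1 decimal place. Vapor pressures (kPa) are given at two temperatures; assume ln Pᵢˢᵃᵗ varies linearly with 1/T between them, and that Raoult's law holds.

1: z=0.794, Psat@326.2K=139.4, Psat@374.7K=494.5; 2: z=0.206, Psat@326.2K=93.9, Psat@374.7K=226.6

T = 333.7 K

Dew-point temperature: Σzᵢ·P/Pᵢˢᵃᵗ(T) = 1. Interpolate ln Pᵢˢᵃᵗ = aᵢ + bᵢ/T.
  T = 326.2 K: ΣzᵢP/Pᵢˢᵃᵗ = 1.2213
  T = 374.7 K: ΣzᵢP/Pᵢˢᵃᵗ = 0.3893
  T = 350.4 K: ΣzᵢP/Pᵢˢᵃᵗ = 0.6609
  T = 338.3 K: ΣzᵢP/Pᵢˢᵃᵗ = 0.8876
  T = 332.2 K: ΣzᵢP/Pᵢˢᵃᵗ = 1.0392
  T = 335.2 K: ΣzᵢP/Pᵢˢᵃᵗ = 0.9609
  T = 333.7 K: ΣzᵢP/Pᵢˢᵃᵗ = 0.9991
Interpolating between 332.2 K and 333.7 K gives T ≈ 333.7 K.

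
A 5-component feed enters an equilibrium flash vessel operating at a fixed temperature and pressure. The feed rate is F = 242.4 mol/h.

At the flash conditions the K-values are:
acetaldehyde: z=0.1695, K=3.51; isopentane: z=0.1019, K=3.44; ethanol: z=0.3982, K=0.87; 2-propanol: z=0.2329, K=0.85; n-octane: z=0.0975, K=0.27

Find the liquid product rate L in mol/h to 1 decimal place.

Let β = V/F and solve Σ zᵢ(Kᵢ−1)/(1+β(Kᵢ−1)) = 0.
Feasibility: ΣzᵢKᵢ = 1.5162, Σzᵢ/Kᵢ = 1.1707 — both > 1, two phases present.
Newton–Raphson from β = 0.47:
  β = 0.4700: g = 0.10993, g' = -0.4905 → β = 0.6941
  β = 0.6941: g = 0.00727, g' = -0.4538 → β = 0.7101
Converged at β = 0.7101.
Then V = β·F = 0.7101·242.4 = 172.1 mol/h and L = F − V = 70.3 mol/h.

L = 70.3 mol/h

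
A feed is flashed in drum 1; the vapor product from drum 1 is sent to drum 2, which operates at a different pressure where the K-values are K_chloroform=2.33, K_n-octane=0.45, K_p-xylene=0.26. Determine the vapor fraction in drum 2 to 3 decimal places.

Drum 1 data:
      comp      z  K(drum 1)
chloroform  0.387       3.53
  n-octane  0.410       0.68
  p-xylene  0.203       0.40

Drum 1:
Material balance + equilibrium reduce to Σ zᵢ(Kᵢ−1)/(1+ψ₁(Kᵢ−1)) = 0.
g(0) = ΣzᵢKᵢ − 1 = 0.726 and g(1) = 1 − Σzᵢ/Kᵢ = -0.220, so a root lies in (0, 1).
Newton iteration, ψ₁⁰ = 0.5:
  ψ₁ = 0.500: g = 0.1021, g' = -0.691 → ψ₁ = 0.648
  ψ₁ = 0.648: g = 0.0064, g' = -0.618 → ψ₁ = 0.658
Converged at ψ₁ = 0.658.
Drum-1 compositions:
  chloroform: x = 0.145, y = 0.513
  n-octane: x = 0.519, y = 0.353
  p-xylene: x = 0.335, y = 0.134
Drum-2 feed = drum-1 vapor: z₂ = (0.5127, 0.3532, 0.1342).
Drum 2:
Let ψ₂ = V/F and solve Σ zᵢ(Kᵢ−1)/(1+ψ₂(Kᵢ−1)) = 0.
Feasibility: ΣzᵢKᵢ = 1.388, Σzᵢ/Kᵢ = 1.521 — both > 1, two phases present.
Newton iteration, ψ₂⁰ = 0.5:
  ψ₂ = 0.500: g = -0.0160, g' = -0.715 → ψ₂ = 0.478
Converged at ψ₂ = 0.478.
  chloroform: x = 0.314, y = 0.731
  n-octane: x = 0.479, y = 0.216
  p-xylene: x = 0.208, y = 0.054

V/F (drum 2) = 0.478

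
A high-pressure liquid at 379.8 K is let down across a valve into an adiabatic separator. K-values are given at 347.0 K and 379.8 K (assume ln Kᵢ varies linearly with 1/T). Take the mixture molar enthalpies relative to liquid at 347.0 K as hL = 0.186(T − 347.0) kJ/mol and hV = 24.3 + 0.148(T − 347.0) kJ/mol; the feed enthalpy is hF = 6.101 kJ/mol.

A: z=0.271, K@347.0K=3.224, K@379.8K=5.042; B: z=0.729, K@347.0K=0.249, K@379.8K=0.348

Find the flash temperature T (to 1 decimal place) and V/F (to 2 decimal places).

T = 362.0 K, V/F = 0.14

Adiabatic flash: solve Rachford–Rice at each trial T, then check hF = ψ·hV(T) + (1−ψ)·hL(T).
  T = 347.0 K: K = (3.224, 0.249), RR gives ψ = 0.033, H_out = 0.803 kJ/mol
  T = 379.8 K: K = (5.042, 0.348), RR gives ψ = 0.235, H_out = 11.525 kJ/mol
  T = 363.4 K: K = (4.073, 0.297), RR gives ψ = 0.148, H_out = 6.555 kJ/mol
  T = 355.2 K: K = (3.633, 0.272), RR gives ψ = 0.096, H_out = 3.818 kJ/mol
  T = 359.3 K: K = (3.849, 0.284), RR gives ψ = 0.123, H_out = 5.215 kJ/mol
  T = 361.4 K: K = (3.963, 0.291), RR gives ψ = 0.136, H_out = 5.908 kJ/mol
Linear interpolation between T = 361.4 (H_out = 5.908) and T = 363.4 (H_out = 6.555) on hF = 6.101 gives T ≈ 362.0 K, at which ψ = 0.14.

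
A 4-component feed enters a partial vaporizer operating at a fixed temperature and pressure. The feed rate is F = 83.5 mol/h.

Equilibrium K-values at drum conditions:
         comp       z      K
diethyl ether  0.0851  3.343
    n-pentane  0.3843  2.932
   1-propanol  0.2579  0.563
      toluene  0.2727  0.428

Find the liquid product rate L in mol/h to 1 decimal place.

L = 28.9 mol/h

Newton–Raphson from ψ = 0.31:
  ψ = 0.3100: g = 0.25989, g' = -0.9156 → ψ = 0.5939
  ψ = 0.5939: g = 0.04071, g' = -0.6872 → ψ = 0.6531
  ψ = 0.6531: g = 0.00035, g' = -0.6772 → ψ = 0.6536
Converged at ψ = 0.6536.
Then V = ψ·F = 0.6536·83.5 = 54.6 mol/h and L = F − V = 28.9 mol/h.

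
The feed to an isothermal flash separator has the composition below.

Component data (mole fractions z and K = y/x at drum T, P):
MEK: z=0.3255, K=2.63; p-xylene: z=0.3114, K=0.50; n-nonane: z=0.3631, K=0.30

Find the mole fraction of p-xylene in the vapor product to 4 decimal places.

y_p-xylene = 0.1657

Let ψ = V/F and solve Σ zᵢ(Kᵢ−1)/(1+ψ(Kᵢ−1)) = 0.
Feasibility: ΣzᵢKᵢ = 1.1207, Σzᵢ/Kᵢ = 1.9569 — both > 1, two phases present.
Iterate (Newton) starting at ψ = 0.5:
  ψ = 0.5000: g = -0.30631, g' = -0.8220 → ψ = 0.1274
  ψ = 0.1274: g = -0.00600, g' = -0.8963 → ψ = 0.1207
Converged at ψ = 0.1207.
Compositions from xᵢ = zᵢ/(1+ψ(Kᵢ−1)), yᵢ = Kᵢxᵢ:
  MEK: x = 0.2720, y = 0.7153
  p-xylene: x = 0.3314, y = 0.1657
  n-nonane: x = 0.3966, y = 0.1190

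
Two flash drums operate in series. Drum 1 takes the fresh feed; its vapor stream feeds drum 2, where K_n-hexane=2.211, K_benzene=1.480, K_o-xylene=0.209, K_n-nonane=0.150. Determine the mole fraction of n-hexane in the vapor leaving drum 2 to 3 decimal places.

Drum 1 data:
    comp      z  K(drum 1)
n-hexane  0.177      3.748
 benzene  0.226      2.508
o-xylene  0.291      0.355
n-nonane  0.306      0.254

y_n-hexane (drum 2) = 0.462

Drum 1:
Rachford–Rice: g(ψ₁) = Σ zᵢ(Kᵢ−1)/(1+ψ₁(Kᵢ−1)) = 0.
Feasibility: ΣzᵢKᵢ = 1.411, Σzᵢ/Kᵢ = 2.162 — both > 1, two phases present.
Newton–Raphson from ψ₁ = 0.46:
  ψ₁ = 0.460: g = -0.1984, g' = -1.079 → ψ₁ = 0.276
  ψ₁ = 0.276: g = 0.0012, g' = -1.137 → ψ₁ = 0.277
Converged at ψ₁ = 0.277.
Drum-1 compositions:
  n-hexane: x = 0.100, y = 0.377
  benzene: x = 0.159, y = 0.400
  o-xylene: x = 0.354, y = 0.126
  n-nonane: x = 0.386, y = 0.098
Drum-2 feed = drum-1 vapor: z₂ = (0.3765, 0.3997, 0.1258, 0.0980).
Drum 2:
Material balance + equilibrium reduce to Σ zᵢ(Kᵢ−1)/(1+ψ₂(Kᵢ−1)) = 0.
Check two-phase: ΣzᵢKᵢ = 1.465 > 1 and Σzᵢ/Kᵢ = 1.696 > 1, so g(0) = 0.465 > 0 and g(1) = -0.696 < 0.
Iterate (Newton) starting at ψ₂ = 0.52:
  ψ₂ = 0.520: g = 0.1150, g' = -0.721 → ψ₂ = 0.679
  ψ₂ = 0.679: g = -0.0174, g' = -0.983 → ψ₂ = 0.662
  ψ₂ = 0.662: g = -0.0004, g' = -0.939 → ψ₂ = 0.661
Converged at ψ₂ = 0.661.
  n-hexane: x = 0.209, y = 0.462
  benzene: x = 0.303, y = 0.449
  o-xylene: x = 0.264, y = 0.055
  n-nonane: x = 0.224, y = 0.034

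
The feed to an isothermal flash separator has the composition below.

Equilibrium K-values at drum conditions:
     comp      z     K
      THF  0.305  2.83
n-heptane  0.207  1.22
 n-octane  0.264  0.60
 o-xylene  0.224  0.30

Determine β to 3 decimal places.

β = 0.433

Rachford–Rice: g(β) = Σ zᵢ(Kᵢ−1)/(1+β(Kᵢ−1)) = 0.
Feasibility: ΣzᵢKᵢ = 1.341, Σzᵢ/Kᵢ = 1.464 — both > 1, two phases present.
Newton iteration, β⁰ = 0.41:
  β = 0.410: g = 0.0144, g' = -0.618 → β = 0.433
Converged at β = 0.433.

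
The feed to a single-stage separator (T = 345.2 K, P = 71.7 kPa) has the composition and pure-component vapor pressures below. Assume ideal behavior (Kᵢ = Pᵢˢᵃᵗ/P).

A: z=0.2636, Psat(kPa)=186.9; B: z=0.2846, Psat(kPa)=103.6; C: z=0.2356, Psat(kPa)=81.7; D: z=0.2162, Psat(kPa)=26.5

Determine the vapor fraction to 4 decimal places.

Raoult's law: Kᵢ = Pᵢˢᵃᵗ/P = Pᵢˢᵃᵗ/71.7.
  K_A = 186.9/71.7 = 2.606695, K_B = 103.6/71.7 = 1.444909, K_C = 81.7/71.7 = 1.139470, K_D = 26.5/71.7 = 0.369596
Rachford–Rice: g(ψ) = Σ zᵢ(Kᵢ−1)/(1+ψ(Kᵢ−1)) = 0.
g(0) = ΣzᵢKᵢ − 1 = 0.4467 and g(1) = 1 − Σzᵢ/Kᵢ = -0.0898, so a root lies in (0, 1).
Newton–Raphson from ψ = 0.5:
  ψ = 0.5000: g = 0.17012, g' = -0.4342 → ψ = 0.8918
  ψ = 0.8918: g = -0.01737, g' = -0.5958 → ψ = 0.8627
  ψ = 0.8627: g = -0.00045, g' = -0.5655 → ψ = 0.8619
Converged at ψ = 0.8619.

ψ = 0.8619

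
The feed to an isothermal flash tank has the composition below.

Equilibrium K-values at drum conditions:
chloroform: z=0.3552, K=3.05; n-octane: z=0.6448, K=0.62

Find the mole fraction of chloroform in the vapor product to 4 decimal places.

y_chloroform = 0.4770

Rachford–Rice: g(V/F) = Σ zᵢ(Kᵢ−1)/(1+V/F(Kᵢ−1)) = 0.
Feasibility: ΣzᵢKᵢ = 1.4831, Σzᵢ/Kᵢ = 1.1565 — both > 1, two phases present.
Newton iteration, V/F⁰ = 0.33:
  V/F = 0.3300: g = 0.15418, g' = -0.6528 → V/F = 0.5662
  V/F = 0.5662: g = 0.02482, g' = -0.4709 → V/F = 0.6189
  V/F = 0.6189: g = 0.00059, g' = -0.4492 → V/F = 0.6202
Converged at V/F = 0.6202.
Compositions from xᵢ = zᵢ/(1+V/F(Kᵢ−1)), yᵢ = Kᵢxᵢ:
  chloroform: x = 0.1564, y = 0.4770
  n-octane: x = 0.8436, y = 0.5230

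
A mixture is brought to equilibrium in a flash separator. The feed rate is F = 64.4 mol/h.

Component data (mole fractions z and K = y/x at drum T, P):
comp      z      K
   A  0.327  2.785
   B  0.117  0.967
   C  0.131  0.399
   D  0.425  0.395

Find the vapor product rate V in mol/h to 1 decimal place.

V = 16.4 mol/h

Rachford–Rice: g(ψ) = Σ zᵢ(Kᵢ−1)/(1+ψ(Kᵢ−1)) = 0.
g(0) = ΣzᵢKᵢ − 1 = 0.244 and g(1) = 1 − Σzᵢ/Kᵢ = -0.643, so a root lies in (0, 1).
Iterate (Newton) starting at ψ = 0.63:
  ψ = 0.630: g = -0.2714, g' = -0.760 → ψ = 0.273
  ψ = 0.273: g = -0.0134, g' = -0.762 → ψ = 0.255
Converged at ψ = 0.255.
Then V = ψ·F = 0.2553·64.4 = 16.4 mol/h and L = F − V = 48.0 mol/h.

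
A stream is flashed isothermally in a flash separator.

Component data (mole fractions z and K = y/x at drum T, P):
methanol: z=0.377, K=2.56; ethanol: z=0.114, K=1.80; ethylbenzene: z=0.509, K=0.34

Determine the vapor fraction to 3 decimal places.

ψ = 0.368

Let ψ = V/F and solve Σ zᵢ(Kᵢ−1)/(1+ψ(Kᵢ−1)) = 0.
Check two-phase: ΣzᵢKᵢ = 1.343 > 1 and Σzᵢ/Kᵢ = 1.708 > 1, so g(0) = 0.343 > 0 and g(1) = -0.708 < 0.
Newton iteration, ψ⁰ = 0.6:
  ψ = 0.600: g = -0.1908, g' = -0.886 → ψ = 0.385
  ψ = 0.385: g = -0.0129, g' = -0.799 → ψ = 0.368
Converged at ψ = 0.368.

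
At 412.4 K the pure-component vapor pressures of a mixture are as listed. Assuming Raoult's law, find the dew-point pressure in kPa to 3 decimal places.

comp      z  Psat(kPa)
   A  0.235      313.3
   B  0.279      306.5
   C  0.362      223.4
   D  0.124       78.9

At the dew point ψ → 1, so Σzᵢ/Kᵢ = 1 with Kᵢ = Pᵢˢᵃᵗ/P ⇒ 1/P = Σzᵢ/Pᵢˢᵃᵗ.
1/P = 0.235/313.3 + 0.279/306.5 + 0.362/223.4 + 0.124/78.9 = 0.004852 ⇒ P = 206.084 kPa

Pdew = 206.084 kPa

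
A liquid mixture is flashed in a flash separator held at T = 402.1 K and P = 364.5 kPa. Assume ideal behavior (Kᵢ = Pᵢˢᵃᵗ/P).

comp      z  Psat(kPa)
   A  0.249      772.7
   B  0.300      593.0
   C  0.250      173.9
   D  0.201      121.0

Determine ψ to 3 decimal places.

Raoult's law: Kᵢ = Pᵢˢᵃᵗ/P = Pᵢˢᵃᵗ/364.5.
  K_A = 772.7/364.5 = 2.11989, K_B = 593.0/364.5 = 1.62689, K_C = 173.9/364.5 = 0.47709, K_D = 121.0/364.5 = 0.33196
Material balance + equilibrium reduce to Σ zᵢ(Kᵢ−1)/(1+ψ(Kᵢ−1)) = 0.
Check two-phase: ΣzᵢKᵢ = 1.202 > 1 and Σzᵢ/Kᵢ = 1.431 > 1, so g(0) = 0.202 > 0 and g(1) = -0.431 < 0.
Newton iteration, ψ⁰ = 0.5:
  ψ = 0.500: g = -0.0567, g' = -0.524 → ψ = 0.392
  ψ = 0.392: g = -0.0015, g' = -0.500 → ψ = 0.389
Converged at ψ = 0.389.

ψ = 0.389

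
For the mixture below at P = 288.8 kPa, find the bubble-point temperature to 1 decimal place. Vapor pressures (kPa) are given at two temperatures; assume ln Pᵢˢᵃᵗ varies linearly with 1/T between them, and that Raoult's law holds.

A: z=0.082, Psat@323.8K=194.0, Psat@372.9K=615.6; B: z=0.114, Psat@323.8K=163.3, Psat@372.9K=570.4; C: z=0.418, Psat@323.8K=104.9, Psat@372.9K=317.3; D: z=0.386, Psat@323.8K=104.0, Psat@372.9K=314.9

T = 361.0 K

Bubble-point temperature: ΣzᵢPᵢˢᵃᵗ(T) = P. Interpolate ln Pᵢˢᵃᵗ = aᵢ + bᵢ/T.
  T = 323.8 K: ΣzᵢPᵢˢᵃᵗ = 118.52 kPa
  T = 372.9 K: ΣzᵢPᵢˢᵃᵗ = 369.69 kPa
  T = 348.4 K: ΣzᵢPᵢˢᵃᵗ = 218.05 kPa
  T = 360.6 K: ΣzᵢPᵢˢᵃᵗ = 286.15 kPa
  T = 366.8 K: ΣzᵢPᵢˢᵃᵗ = 326.28 kPa
  T = 363.7 K: ΣzᵢPᵢˢᵃᵗ = 305.73 kPa
  T = 362.1 K: ΣzᵢPᵢˢᵃᵗ = 295.50 kPa
Interpolating between 360.6 K and 362.1 K gives T ≈ 361.0 K.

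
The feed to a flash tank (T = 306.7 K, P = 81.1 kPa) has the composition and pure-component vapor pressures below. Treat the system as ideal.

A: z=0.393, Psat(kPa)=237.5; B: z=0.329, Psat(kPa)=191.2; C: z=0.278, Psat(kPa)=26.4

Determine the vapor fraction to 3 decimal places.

Raoult's law: Kᵢ = Pᵢˢᵃᵗ/P = Pᵢˢᵃᵗ/81.1.
  K_A = 237.5/81.1 = 2.92848, K_B = 191.2/81.1 = 2.35758, K_C = 26.4/81.1 = 0.32552
Material balance + equilibrium reduce to Σ zᵢ(Kᵢ−1)/(1+ψ(Kᵢ−1)) = 0.
g(0) = ΣzᵢKᵢ − 1 = 1.017 and g(1) = 1 − Σzᵢ/Kᵢ = -0.128, so a root lies in (0, 1).
Newton iteration, ψ⁰ = 0.5:
  ψ = 0.500: g = 0.3690, g' = -0.882 → ψ = 0.918
  ψ = 0.918: g = -0.0204, g' = -1.184 → ψ = 0.901
Converged at ψ = 0.901.

ψ = 0.901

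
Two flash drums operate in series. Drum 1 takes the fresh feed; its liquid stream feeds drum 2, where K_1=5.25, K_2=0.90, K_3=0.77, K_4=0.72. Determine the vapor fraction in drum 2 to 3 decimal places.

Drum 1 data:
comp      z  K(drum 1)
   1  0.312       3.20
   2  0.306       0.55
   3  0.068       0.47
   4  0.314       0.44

Drum 1:
Let ψ₁ = V/F and solve Σ zᵢ(Kᵢ−1)/(1+ψ₁(Kᵢ−1)) = 0.
Feasibility: ΣzᵢKᵢ = 1.337, Σzᵢ/Kᵢ = 1.512 — both > 1, two phases present.
Newton iteration, ψ₁⁰ = 0.34:
  ψ₁ = 0.340: g = -0.0311, g' = -0.759 → ψ₁ = 0.299
  ψ₁ = 0.299: g = 0.0008, g' = -0.801 → ψ₁ = 0.300
Converged at ψ₁ = 0.300.
Drum-1 compositions:
  1: x = 0.188, y = 0.601
  2: x = 0.354, y = 0.195
  3: x = 0.081, y = 0.038
  4: x = 0.377, y = 0.166
Drum-2 feed = drum-1 liquid: z₂ = (0.1879, 0.3538, 0.0809, 0.3774).
Drum 2:
Let ψ₂ = V/F and solve Σ zᵢ(Kᵢ−1)/(1+ψ₂(Kᵢ−1)) = 0.
Feasibility: ΣzᵢKᵢ = 1.639, Σzᵢ/Kᵢ = 1.058 — both > 1, two phases present.
Newton–Raphson from ψ₂ = 0.5:
  ψ₂ = 0.500: g = 0.0744, g' = -0.397 → ψ₂ = 0.687
  ψ₂ = 0.687: g = 0.0127, g' = -0.276 → ψ₂ = 0.733
  ψ₂ = 0.733: g = 0.0004, g' = -0.257 → ψ₂ = 0.735
Converged at ψ₂ = 0.735.
  1: x = 0.046, y = 0.239
  2: x = 0.382, y = 0.344
  3: x = 0.097, y = 0.075
  4: x = 0.475, y = 0.342

V/F (drum 2) = 0.735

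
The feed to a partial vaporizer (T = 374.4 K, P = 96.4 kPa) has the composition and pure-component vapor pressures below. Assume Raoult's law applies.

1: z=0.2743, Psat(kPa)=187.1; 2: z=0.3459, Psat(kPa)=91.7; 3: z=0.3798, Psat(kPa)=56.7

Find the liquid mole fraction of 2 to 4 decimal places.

x_2 = 0.3515

Raoult's law: Kᵢ = Pᵢˢᵃᵗ/P = Pᵢˢᵃᵗ/96.4.
  K_1 = 187.1/96.4 = 1.940871, K_2 = 91.7/96.4 = 0.951245, K_3 = 56.7/96.4 = 0.588174
Iterate (Newton) starting at ψ = 0.65:
  ψ = 0.6500: g = -0.07086, g' = -0.2145 → ψ = 0.3196
  ψ = 0.3196: g = 0.00116, g' = -0.2298 → ψ = 0.3247
Converged at ψ = 0.3247.
Compositions from xᵢ = zᵢ/(1+ψ(Kᵢ−1)), yᵢ = Kᵢxᵢ:
  1: x = 0.2101, y = 0.4078
  2: x = 0.3515, y = 0.3343
  3: x = 0.4384, y = 0.2579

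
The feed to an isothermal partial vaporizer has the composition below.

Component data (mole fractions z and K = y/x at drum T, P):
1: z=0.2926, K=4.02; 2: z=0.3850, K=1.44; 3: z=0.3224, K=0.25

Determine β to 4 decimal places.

Iterate (Newton) starting at β = 0.5:
  β = 0.5000: g = 0.10403, g' = -0.9379 → β = 0.6109
  β = 0.6109: g = -0.00216, g' = -0.9938 → β = 0.6087
Converged at β = 0.6087.

β = 0.6087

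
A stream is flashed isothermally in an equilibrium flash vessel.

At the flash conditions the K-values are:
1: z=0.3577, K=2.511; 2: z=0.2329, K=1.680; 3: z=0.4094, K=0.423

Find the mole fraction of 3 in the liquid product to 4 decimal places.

x_3 = 0.6596

Let ψ = V/F and solve Σ zᵢ(Kᵢ−1)/(1+ψ(Kᵢ−1)) = 0.
Feasibility: ΣzᵢKᵢ = 1.4626, Σzᵢ/Kᵢ = 1.2489 — both > 1, two phases present.
Iterate (Newton) starting at ψ = 0.5:
  ψ = 0.5000: g = 0.09406, g' = -0.5942 → ψ = 0.6583
  ψ = 0.6583: g = -0.00054, g' = -0.6110 → ψ = 0.6574
Converged at ψ = 0.6574.
Compositions from xᵢ = zᵢ/(1+ψ(Kᵢ−1)), yᵢ = Kᵢxᵢ:
  1: x = 0.1794, y = 0.4506
  2: x = 0.1609, y = 0.2704
  3: x = 0.6596, y = 0.2790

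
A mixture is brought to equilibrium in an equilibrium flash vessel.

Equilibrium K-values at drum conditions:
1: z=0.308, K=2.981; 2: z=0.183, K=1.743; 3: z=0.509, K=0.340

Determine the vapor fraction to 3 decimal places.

Iterate (Newton) starting at ψ = 0.4:
  ψ = 0.400: g = -0.0112, g' = -0.846 → ψ = 0.387
Converged at ψ = 0.387.

ψ = 0.387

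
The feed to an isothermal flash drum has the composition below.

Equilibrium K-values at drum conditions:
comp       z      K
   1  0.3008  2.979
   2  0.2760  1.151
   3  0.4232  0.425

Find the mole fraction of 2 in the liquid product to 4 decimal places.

Newton iteration, V/F⁰ = 0.5:
  V/F = 0.5000: g = -0.00357, g' = -0.5787 → V/F = 0.4938
Converged at V/F = 0.4938.
Compositions from xᵢ = zᵢ/(1+V/F(Kᵢ−1)), yᵢ = Kᵢxᵢ:
  1: x = 0.1521, y = 0.4532
  2: x = 0.2568, y = 0.2956
  3: x = 0.5910, y = 0.2512

x_2 = 0.2568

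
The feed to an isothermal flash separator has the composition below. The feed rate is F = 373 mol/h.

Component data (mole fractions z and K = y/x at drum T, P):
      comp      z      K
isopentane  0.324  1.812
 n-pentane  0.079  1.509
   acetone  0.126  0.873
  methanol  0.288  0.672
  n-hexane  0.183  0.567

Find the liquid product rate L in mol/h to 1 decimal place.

Newton iteration, ψ⁰ = 0.33:
  ψ = 0.330: g = 0.0268, g' = -0.236 → ψ = 0.444
  ψ = 0.444: g = 0.0006, g' = -0.226 → ψ = 0.446
Converged at ψ = 0.446.
Then V = ψ·F = 0.4464·373 = 166.5 mol/h and L = F − V = 206.5 mol/h.

L = 206.5 mol/h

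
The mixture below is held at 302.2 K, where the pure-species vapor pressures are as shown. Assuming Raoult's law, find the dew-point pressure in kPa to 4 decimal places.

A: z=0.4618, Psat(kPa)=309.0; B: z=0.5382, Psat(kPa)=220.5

Pdew = 254.1093 kPa

At the dew point ψ → 1, so Σzᵢ/Kᵢ = 1 with Kᵢ = Pᵢˢᵃᵗ/P ⇒ 1/P = Σzᵢ/Pᵢˢᵃᵗ.
1/P = 0.4618/309.0 + 0.5382/220.5 = 0.0039353 ⇒ P = 254.1093 kPa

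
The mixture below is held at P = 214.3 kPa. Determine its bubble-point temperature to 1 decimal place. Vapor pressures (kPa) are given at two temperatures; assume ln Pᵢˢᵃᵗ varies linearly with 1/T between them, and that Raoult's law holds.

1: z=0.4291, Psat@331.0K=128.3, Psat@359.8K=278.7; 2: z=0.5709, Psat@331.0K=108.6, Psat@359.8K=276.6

T = 350.7 K

Bubble-point temperature: ΣzᵢPᵢˢᵃᵗ(T) = P. Interpolate ln Pᵢˢᵃᵗ = aᵢ + bᵢ/T.
  T = 331.0 K: ΣzᵢPᵢˢᵃᵗ = 117.05 kPa
  T = 359.8 K: ΣzᵢPᵢˢᵃᵗ = 277.50 kPa
  T = 345.4 K: ΣzᵢPᵢˢᵃᵗ = 183.36 kPa
  T = 352.6 K: ΣzᵢPᵢˢᵃᵗ = 226.49 kPa
  T = 349.0 K: ΣzᵢPᵢˢᵃᵗ = 204.00 kPa
  T = 350.8 K: ΣzᵢPᵢˢᵃᵗ = 215.00 kPa
Interpolating between 349.0 K and 350.8 K gives T ≈ 350.7 K.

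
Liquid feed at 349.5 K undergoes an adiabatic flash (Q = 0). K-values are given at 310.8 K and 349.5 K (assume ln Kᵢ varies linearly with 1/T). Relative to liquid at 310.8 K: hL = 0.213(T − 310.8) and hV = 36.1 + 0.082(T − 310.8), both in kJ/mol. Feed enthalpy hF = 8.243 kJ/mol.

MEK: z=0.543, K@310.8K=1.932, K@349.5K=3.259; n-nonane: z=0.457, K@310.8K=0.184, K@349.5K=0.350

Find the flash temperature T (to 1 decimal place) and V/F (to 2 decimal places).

T = 313.2 K, V/F = 0.22

Adiabatic flash: solve Rachford–Rice at each trial T, then check hF = ψ·hV(T) + (1−ψ)·hL(T).
  T = 310.8 K: K = (1.932, 0.184), RR gives ψ = 0.175, H_out = 6.321 kJ/mol
  T = 349.5 K: K = (3.259, 0.350), RR gives ψ = 0.633, H_out = 27.888 kJ/mol
  T = 330.1 K: K = (2.546, 0.258), RR gives ψ = 0.437, H_out = 18.770 kJ/mol
  T = 320.5 K: K = (2.229, 0.219), RR gives ψ = 0.324, H_out = 13.339 kJ/mol
  T = 315.6 K: K = (2.076, 0.201), RR gives ψ = 0.255, H_out = 10.061 kJ/mol
  T = 313.2 K: K = (2.003, 0.192), RR gives ψ = 0.217, H_out = 8.269 kJ/mol
Linear interpolation between T = 310.8 (H_out = 6.321) and T = 313.2 (H_out = 8.269) on hF = 8.243 gives T ≈ 313.2 K, at which ψ = 0.22.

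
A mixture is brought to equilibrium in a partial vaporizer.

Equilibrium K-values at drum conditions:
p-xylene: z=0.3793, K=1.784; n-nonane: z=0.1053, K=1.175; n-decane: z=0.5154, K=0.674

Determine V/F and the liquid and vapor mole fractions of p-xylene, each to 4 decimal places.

V/F = 0.6517, x_p-xylene = 0.2510, y_p-xylene = 0.4478

Newton iteration, V/F⁰ = 0.5:
  V/F = 0.5000: g = 0.02983, g' = -0.2012 → V/F = 0.6482
  V/F = 0.6482: g = 0.00067, g' = -0.1932 → V/F = 0.6517
Converged at V/F = 0.6517.
Compositions from xᵢ = zᵢ/(1+V/F(Kᵢ−1)), yᵢ = Kᵢxᵢ:
  p-xylene: x = 0.2510, y = 0.4478
  n-nonane: x = 0.0945, y = 0.1111
  n-decane: x = 0.6544, y = 0.4411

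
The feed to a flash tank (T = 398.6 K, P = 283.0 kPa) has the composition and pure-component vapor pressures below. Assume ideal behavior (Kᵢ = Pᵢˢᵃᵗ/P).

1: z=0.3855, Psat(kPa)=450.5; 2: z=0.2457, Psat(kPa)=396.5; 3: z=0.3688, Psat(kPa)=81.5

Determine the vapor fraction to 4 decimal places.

ψ = 0.1721

Raoult's law: Kᵢ = Pᵢˢᵃᵗ/P = Pᵢˢᵃᵗ/283.0.
  K_1 = 450.5/283.0 = 1.591873, K_2 = 396.5/283.0 = 1.401060, K_3 = 81.5/283.0 = 0.287986
Newton iteration, ψ⁰ = 0.44:
  ψ = 0.4400: g = -0.11760, g' = -0.5100 → ψ = 0.2094
  ψ = 0.2094: g = -0.01470, g' = -0.3988 → ψ = 0.1726
  ψ = 0.1726: g = -0.00019, g' = -0.3888 → ψ = 0.1721
Converged at ψ = 0.1721.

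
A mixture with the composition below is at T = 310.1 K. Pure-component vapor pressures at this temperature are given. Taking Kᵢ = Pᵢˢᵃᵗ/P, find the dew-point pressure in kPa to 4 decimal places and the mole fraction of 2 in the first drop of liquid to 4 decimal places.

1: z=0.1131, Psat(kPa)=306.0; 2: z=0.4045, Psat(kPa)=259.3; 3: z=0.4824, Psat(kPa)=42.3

At the dew point ψ → 1, so Σzᵢ/Kᵢ = 1 with Kᵢ = Pᵢˢᵃᵗ/P ⇒ 1/P = Σzᵢ/Pᵢˢᵃᵗ.
1/P = 0.1131/306.0 + 0.4045/259.3 + 0.4824/42.3 = 0.0133338 ⇒ P = 74.9972 kPa
xᵢ = zᵢP/Pᵢˢᵃᵗ ⇒ x_2 = 0.4045·74.9972/259.3 = 0.1170

Pdew = 74.9972 kPa, x_2 = 0.1170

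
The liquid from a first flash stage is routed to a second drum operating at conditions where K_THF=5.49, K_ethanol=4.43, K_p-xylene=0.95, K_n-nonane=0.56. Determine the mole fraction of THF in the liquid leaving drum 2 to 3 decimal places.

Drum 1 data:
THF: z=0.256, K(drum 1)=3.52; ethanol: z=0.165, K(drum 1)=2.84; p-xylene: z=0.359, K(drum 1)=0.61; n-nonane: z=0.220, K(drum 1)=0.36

Drum 1:
Rachford–Rice: g(ψ₁) = Σ zᵢ(Kᵢ−1)/(1+ψ₁(Kᵢ−1)) = 0.
Feasibility: ΣzᵢKᵢ = 1.668, Σzᵢ/Kᵢ = 1.330 — both > 1, two phases present.
Newton–Raphson from ψ₁ = 0.5:
  ψ₁ = 0.500: g = 0.0626, g' = -0.749 → ψ₁ = 0.584
  ψ₁ = 0.584: g = 0.0015, g' = -0.717 → ψ₁ = 0.586
Converged at ψ₁ = 0.586.
Drum-1 compositions:
  THF: x = 0.103, y = 0.364
  ethanol: x = 0.079, y = 0.226
  p-xylene: x = 0.465, y = 0.284
  n-nonane: x = 0.352, y = 0.127
Drum-2 feed = drum-1 liquid: z₂ = (0.1034, 0.0794, 0.4653, 0.3519).
Drum 2:
Newton–Raphson from ψ₂ = 0.4:
  ψ₂ = 0.400: g = 0.0692, g' = -0.534 → ψ₂ = 0.530
  ψ₂ = 0.530: g = 0.0084, g' = -0.418 → ψ₂ = 0.550
Converged at ψ₂ = 0.550.
  THF: x = 0.030, y = 0.164
  ethanol: x = 0.028, y = 0.122
  p-xylene: x = 0.478, y = 0.455
  n-nonane: x = 0.464, y = 0.260

x_THF (drum 2) = 0.030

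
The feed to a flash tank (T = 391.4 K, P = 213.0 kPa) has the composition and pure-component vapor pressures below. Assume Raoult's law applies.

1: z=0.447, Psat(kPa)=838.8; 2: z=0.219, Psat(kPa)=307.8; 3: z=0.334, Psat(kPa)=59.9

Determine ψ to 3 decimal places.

ψ = 0.718

Raoult's law: Kᵢ = Pᵢˢᵃᵗ/P = Pᵢˢᵃᵗ/213.0.
  K_1 = 838.8/213.0 = 3.93803, K_2 = 307.8/213.0 = 1.44507, K_3 = 59.9/213.0 = 0.28122
Rachford–Rice: g(ψ) = Σ zᵢ(Kᵢ−1)/(1+ψ(Kᵢ−1)) = 0.
g(0) = ΣzᵢKᵢ − 1 = 1.171 and g(1) = 1 − Σzᵢ/Kᵢ = -0.453, so a root lies in (0, 1).
Newton iteration, ψ⁰ = 0.5:
  ψ = 0.500: g = 0.2369, g' = -1.082 → ψ = 0.719
  ψ = 0.719: g = -0.0009, g' = -1.162 → ψ = 0.718
Converged at ψ = 0.718.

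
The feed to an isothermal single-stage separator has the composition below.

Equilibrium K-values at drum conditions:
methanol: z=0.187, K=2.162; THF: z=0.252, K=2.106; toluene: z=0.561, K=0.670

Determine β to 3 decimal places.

Iterate (Newton) starting at β = 0.5:
  β = 0.500: g = 0.0952, g' = -0.316 → β = 0.801
  β = 0.801: g = 0.0087, g' = -0.267 → β = 0.833
  β = 0.833: g = 0.0000, g' = -0.265 → β = 0.834
Converged at β = 0.834.

β = 0.834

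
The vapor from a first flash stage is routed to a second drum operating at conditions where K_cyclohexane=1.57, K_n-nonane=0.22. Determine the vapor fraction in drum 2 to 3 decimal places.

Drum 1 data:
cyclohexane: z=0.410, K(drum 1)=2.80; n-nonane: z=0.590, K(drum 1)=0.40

V/F (drum 2) = 0.371

Drum 1:
Newton iteration, ψ₁⁰ = 0.5:
  ψ₁ = 0.500: g = -0.1173, g' = -0.801 → ψ₁ = 0.354
  ψ₁ = 0.354: g = 0.0016, g' = -0.838 → ψ₁ = 0.356
Converged at ψ₁ = 0.356.
Drum-1 compositions:
  cyclohexane: x = 0.250, y = 0.700
  n-nonane: x = 0.750, y = 0.300
Drum-2 feed = drum-1 vapor: z₂ = (0.7000, 0.3000).
Drum 2:
Material balance + equilibrium reduce to Σ zᵢ(Kᵢ−1)/(1+ψ₂(Kᵢ−1)) = 0.
g(0) = ΣzᵢKᵢ − 1 = 0.165 and g(1) = 1 − Σzᵢ/Kᵢ = -0.809, so a root lies in (0, 1).
Binary case is linear: z₁(K₁−1)(1+ψ₂(K₂−1)) + z₂(K₂−1)(1+ψ₂(K₁−1)) = 0
⇒ ψ₂ = [z₁(K₁−1)+z₂(K₂−1)] / [−(K₁−1)(K₂−1)] = 0.1650/0.4446 = 0.371
  cyclohexane: x = 0.578, y = 0.907
  n-nonane: x = 0.422, y = 0.093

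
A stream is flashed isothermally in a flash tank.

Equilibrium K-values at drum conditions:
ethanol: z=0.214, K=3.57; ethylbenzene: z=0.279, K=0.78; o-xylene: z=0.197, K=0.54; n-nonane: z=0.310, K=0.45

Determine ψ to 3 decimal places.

ψ = 0.210

Material balance + equilibrium reduce to Σ zᵢ(Kᵢ−1)/(1+ψ(Kᵢ−1)) = 0.
g(0) = ΣzᵢKᵢ − 1 = 0.227 and g(1) = 1 − Σzᵢ/Kᵢ = -0.471, so a root lies in (0, 1).
Newton iteration, ψ⁰ = 0.59:
  ψ = 0.590: g = -0.2287, g' = -0.525 → ψ = 0.154
  ψ = 0.154: g = 0.0464, g' = -0.899 → ψ = 0.206
  ψ = 0.206: g = 0.0030, g' = -0.789 → ψ = 0.210
Converged at ψ = 0.210.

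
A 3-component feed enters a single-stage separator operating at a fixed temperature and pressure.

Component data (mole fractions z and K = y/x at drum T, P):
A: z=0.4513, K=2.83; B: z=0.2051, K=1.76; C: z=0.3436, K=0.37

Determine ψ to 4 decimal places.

ψ = 0.7949

Let ψ = V/F and solve Σ zᵢ(Kᵢ−1)/(1+ψ(Kᵢ−1)) = 0.
Feasibility: ΣzᵢKᵢ = 1.7653, Σzᵢ/Kᵢ = 1.2047 — both > 1, two phases present.
Iterate (Newton) starting at ψ = 0.62:
  ψ = 0.6200: g = 0.13764, g' = -0.7536 → ψ = 0.8026
  ψ = 0.8026: g = -0.00655, g' = -0.8517 → ψ = 0.7949
Converged at ψ = 0.7949.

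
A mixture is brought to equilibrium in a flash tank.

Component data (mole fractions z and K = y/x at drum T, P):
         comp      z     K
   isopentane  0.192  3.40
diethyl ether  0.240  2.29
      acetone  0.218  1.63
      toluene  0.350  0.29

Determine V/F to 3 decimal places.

V/F = 0.633

Newton iteration, V/F⁰ = 0.66:
  V/F = 0.660: g = -0.0251, g' = -0.950 → V/F = 0.634
  V/F = 0.634: g = -0.0004, g' = -0.922 → V/F = 0.633
Converged at V/F = 0.633.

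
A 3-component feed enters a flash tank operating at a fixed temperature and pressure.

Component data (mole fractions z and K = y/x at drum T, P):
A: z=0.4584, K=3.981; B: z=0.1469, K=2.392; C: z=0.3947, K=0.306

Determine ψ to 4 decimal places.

Newton iteration, ψ⁰ = 0.34:
  ψ = 0.3400: g = 0.45893, g' = -1.4615 → ψ = 0.6540
  ψ = 0.6540: g = 0.06874, g' = -1.1836 → ψ = 0.7121
  ψ = 0.7121: g = -0.00126, g' = -1.2326 → ψ = 0.7111
Converged at ψ = 0.7111.

ψ = 0.7111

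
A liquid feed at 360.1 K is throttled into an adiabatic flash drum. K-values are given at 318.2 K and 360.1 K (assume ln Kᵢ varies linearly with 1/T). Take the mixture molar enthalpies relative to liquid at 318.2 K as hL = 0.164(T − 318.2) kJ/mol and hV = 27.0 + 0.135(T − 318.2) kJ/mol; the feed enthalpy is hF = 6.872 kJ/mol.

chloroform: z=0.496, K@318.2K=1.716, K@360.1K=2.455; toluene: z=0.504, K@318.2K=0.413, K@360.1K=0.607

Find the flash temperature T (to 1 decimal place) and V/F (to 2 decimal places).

Adiabatic flash: solve Rachford–Rice at each trial T, then check hF = ψ·hV(T) + (1−ψ)·hL(T).
  T = 318.2 K: K = (1.716, 0.413), RR gives ψ = 0.141, H_out = 3.809 kJ/mol
  T = 360.1 K: K = (2.455, 0.607), RR gives ψ = 0.916, H_out = 30.483 kJ/mol
  T = 339.1 K: K = (2.074, 0.506), RR gives ψ = 0.536, H_out = 17.572 kJ/mol
  T = 328.6 K: K = (1.892, 0.459), RR gives ψ = 0.351, H_out = 11.073 kJ/mol
  T = 323.4 K: K = (1.803, 0.436), RR gives ψ = 0.251, H_out = 7.596 kJ/mol
  T = 320.8 K: K = (1.759, 0.424), RR gives ψ = 0.198, H_out = 5.750 kJ/mol
  T = 322.1 K: K = (1.781, 0.430), RR gives ψ = 0.225, H_out = 6.684 kJ/mol
Linear interpolation between T = 322.1 (H_out = 6.684) and T = 323.4 (H_out = 7.596) on hF = 6.872 gives T ≈ 322.4 K, at which ψ = 0.23.

T = 322.4 K, V/F = 0.23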